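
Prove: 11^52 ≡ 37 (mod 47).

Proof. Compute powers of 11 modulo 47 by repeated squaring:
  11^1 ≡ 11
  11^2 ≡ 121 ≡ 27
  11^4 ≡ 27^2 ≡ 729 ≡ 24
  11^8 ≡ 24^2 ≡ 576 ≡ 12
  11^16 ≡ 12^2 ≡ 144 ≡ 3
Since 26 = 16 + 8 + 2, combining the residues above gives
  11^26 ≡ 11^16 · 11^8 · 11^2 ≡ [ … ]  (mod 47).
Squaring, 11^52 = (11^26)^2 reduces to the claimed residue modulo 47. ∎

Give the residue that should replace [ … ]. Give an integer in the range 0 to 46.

11^16 · 11^8 · 11^2 ≡ 3 · 12 · 27 = 972.
972 mod 47 = 32, so 11^26 ≡ 32 (mod 47).

32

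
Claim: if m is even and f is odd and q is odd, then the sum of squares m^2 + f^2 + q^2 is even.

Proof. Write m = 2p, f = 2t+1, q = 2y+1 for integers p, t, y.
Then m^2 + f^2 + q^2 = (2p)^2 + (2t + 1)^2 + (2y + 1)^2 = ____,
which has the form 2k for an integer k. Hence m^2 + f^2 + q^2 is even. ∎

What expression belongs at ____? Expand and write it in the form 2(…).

2(2p^2 + 2t^2 + 2t + 2y^2 + 2y + 1)

Expanding: (2p)^2 + (2t + 1)^2 + (2y + 1)^2 = 4p^2 + 4t^2 + 4t + 4y^2 + 4y + 2.
Every term is even; pulling out the factor of 2 gives 2(2p^2 + 2t^2 + 2t + 2y^2 + 2y + 1).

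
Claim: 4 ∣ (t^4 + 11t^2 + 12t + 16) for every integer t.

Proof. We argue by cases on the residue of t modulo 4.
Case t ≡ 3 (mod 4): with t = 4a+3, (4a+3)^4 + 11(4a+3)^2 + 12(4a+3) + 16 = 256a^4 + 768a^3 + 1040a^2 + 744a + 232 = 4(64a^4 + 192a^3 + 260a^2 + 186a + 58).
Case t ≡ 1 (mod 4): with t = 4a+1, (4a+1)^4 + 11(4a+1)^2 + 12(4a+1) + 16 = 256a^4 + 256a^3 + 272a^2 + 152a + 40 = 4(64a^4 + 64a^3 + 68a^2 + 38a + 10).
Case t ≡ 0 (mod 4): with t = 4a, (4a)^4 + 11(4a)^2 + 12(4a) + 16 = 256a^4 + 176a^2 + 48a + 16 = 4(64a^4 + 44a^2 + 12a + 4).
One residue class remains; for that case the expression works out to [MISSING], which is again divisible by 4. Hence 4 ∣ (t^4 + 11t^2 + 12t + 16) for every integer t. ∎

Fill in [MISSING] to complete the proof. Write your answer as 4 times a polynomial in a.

Only t ≡ 2 (mod 4) is unaccounted for. Put t = 4a+2:
(4a+2)^4 + 11(4a+2)^2 + 12(4a+2) + 16 expands to 256a^4 + 512a^3 + 560a^2 + 352a + 100,
and factoring out 4 leaves 4(64a^4 + 128a^3 + 140a^2 + 88a + 25).

4(64a^4 + 128a^3 + 140a^2 + 88a + 25)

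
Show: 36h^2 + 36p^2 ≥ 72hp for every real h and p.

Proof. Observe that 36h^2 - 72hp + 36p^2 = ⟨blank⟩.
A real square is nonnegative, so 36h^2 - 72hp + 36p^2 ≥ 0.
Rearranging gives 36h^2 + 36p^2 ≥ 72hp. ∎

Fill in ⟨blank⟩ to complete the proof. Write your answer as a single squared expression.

(6h - 6p)^2

The leading and trailing coefficients are 6^2 and 6^2, and 72 = 2·6·6, so the trinomial is (6h - 6p)^2.
Hence 36h^2 - 72hp + 36p^2 ≥ 0.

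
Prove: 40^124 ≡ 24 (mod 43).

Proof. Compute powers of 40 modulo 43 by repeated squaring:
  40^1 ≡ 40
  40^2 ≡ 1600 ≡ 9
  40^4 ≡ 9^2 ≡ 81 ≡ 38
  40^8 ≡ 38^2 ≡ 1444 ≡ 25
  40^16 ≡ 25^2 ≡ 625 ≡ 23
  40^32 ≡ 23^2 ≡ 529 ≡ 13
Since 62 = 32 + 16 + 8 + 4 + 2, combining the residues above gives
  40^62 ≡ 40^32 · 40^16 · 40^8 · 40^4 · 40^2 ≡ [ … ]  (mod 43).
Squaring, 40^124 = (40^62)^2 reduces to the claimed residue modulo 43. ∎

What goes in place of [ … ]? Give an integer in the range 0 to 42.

14

Multiply the listed residues: 13 · 23 · 25 · 38 · 9 = 299 → 7475 → 284050 → 2556450.
Reducing modulo 43: 2556450 = 59452·43 + 14, so 40^62 ≡ 14.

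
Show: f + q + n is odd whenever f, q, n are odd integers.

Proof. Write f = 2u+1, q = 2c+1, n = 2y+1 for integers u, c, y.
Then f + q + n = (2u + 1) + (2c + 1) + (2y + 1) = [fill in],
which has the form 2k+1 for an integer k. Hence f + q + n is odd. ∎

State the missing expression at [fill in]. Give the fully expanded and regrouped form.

Expanding: (2u + 1) + (2c + 1) + (2y + 1) = 2c + 2u + 2y + 3.
Every term except the constant is even, so this is 2(c + u + y + 1) + 1,
and c + u + y + 1 ∈ ℤ gives the required form.

2(c + u + y + 1) + 1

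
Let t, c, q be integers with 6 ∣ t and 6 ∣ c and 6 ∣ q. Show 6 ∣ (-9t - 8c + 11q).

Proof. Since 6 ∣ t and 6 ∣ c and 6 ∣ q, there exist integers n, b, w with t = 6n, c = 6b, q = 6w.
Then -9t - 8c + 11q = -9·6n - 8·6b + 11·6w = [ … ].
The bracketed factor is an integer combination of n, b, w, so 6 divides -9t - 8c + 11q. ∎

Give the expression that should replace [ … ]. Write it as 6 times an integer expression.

6(-8b - 9n + 11w)

Pull the common 6 out of every term: -9·6n - 8·6b + 11·6w = 6(-8b - 9n + 11w).
-8b - 9n + 11w is an integer, which exhibits the divisibility.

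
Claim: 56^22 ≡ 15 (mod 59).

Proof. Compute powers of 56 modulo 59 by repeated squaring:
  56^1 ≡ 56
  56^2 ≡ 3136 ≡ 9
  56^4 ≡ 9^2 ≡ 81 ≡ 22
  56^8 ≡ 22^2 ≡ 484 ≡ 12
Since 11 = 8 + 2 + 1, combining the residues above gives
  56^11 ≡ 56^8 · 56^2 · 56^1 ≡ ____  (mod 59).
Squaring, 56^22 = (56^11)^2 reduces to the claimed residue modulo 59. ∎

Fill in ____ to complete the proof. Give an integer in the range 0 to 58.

Multiply the listed residues: 12 · 9 · 56 = 108 → 6048.
Reducing modulo 59: 6048 = 102·59 + 30, so 56^11 ≡ 30.

30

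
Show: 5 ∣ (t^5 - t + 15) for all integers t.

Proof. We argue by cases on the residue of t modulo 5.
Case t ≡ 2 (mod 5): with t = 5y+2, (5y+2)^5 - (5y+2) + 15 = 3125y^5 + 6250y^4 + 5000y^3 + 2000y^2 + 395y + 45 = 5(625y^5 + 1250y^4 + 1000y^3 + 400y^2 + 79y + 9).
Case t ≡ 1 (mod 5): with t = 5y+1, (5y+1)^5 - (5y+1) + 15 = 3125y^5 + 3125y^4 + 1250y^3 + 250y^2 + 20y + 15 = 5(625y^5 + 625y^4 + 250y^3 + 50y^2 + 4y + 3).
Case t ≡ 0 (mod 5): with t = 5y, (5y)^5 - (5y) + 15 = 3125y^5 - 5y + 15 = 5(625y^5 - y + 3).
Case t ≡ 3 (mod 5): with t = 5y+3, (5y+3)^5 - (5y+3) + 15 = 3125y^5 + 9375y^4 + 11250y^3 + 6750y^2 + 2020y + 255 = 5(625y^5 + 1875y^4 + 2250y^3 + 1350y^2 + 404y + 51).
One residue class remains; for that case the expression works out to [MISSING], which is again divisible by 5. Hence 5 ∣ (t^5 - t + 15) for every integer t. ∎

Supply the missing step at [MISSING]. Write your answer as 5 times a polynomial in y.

5(625y^5 + 2500y^4 + 4000y^3 + 3200y^2 + 1279y + 207)

Only t ≡ 4 (mod 5) is unaccounted for. Put t = 5y+4:
(5y+4)^5 - (5y+4) + 15 expands to 3125y^5 + 12500y^4 + 20000y^3 + 16000y^2 + 6395y + 1035,
and factoring out 5 leaves 5(625y^5 + 2500y^4 + 4000y^3 + 3200y^2 + 1279y + 207).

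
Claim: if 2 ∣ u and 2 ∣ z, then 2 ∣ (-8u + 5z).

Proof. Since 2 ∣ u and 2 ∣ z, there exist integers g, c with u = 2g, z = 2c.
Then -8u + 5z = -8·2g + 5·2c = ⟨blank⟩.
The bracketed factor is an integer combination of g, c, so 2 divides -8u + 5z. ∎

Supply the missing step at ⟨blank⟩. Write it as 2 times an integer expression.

2(5c - 8g)

Pull the common 2 out of every term: -8·2g + 5·2c = 2(5c - 8g).
5c - 8g is an integer, which exhibits the divisibility.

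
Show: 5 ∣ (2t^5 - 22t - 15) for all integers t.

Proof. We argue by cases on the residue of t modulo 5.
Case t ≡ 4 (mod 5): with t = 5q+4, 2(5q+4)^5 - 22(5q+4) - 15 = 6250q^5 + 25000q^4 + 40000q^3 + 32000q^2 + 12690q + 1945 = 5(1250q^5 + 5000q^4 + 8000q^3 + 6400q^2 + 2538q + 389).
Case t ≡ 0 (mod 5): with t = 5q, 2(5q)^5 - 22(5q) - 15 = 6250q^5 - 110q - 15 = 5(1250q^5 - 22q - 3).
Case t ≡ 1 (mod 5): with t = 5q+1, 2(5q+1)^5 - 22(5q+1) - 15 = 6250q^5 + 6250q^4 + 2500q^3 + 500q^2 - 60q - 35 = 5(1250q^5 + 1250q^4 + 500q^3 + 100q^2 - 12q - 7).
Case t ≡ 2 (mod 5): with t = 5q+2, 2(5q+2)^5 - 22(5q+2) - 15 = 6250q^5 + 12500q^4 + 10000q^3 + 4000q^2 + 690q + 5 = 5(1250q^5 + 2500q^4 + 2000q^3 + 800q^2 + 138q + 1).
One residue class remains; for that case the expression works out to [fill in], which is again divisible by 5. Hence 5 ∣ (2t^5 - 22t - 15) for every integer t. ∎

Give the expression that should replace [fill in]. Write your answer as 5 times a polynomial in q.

5(1250q^5 + 3750q^4 + 4500q^3 + 2700q^2 + 788q + 81)

The residues treated are {4, 0, 1, 2}, so the missing case is t ≡ 3 (mod 5); write t = 5q+3.
Then 2(5q+3)^5 - 22(5q+3) - 15 = 6250q^5 + 18750q^4 + 22500q^3 + 13500q^2 + 3940q + 405 = 5(1250q^5 + 3750q^4 + 4500q^3 + 2700q^2 + 788q + 81).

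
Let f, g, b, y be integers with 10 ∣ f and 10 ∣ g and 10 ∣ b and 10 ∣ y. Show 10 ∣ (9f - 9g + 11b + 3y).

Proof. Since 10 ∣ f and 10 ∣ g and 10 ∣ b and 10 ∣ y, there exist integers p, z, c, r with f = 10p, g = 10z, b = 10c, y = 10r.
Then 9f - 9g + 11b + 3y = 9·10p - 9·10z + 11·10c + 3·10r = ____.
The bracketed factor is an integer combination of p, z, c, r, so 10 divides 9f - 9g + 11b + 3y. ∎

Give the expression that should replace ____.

10(11c + 9p + 3r - 9z)

Each term has a factor of 10: 9·10p - 9·10z + 11·10c + 3·10r = 10·(11c + 9p + 3r - 9z).
Since 11c + 9p + 3r - 9z is an integer, 10 ∣ (9f - 9g + 11b + 3y).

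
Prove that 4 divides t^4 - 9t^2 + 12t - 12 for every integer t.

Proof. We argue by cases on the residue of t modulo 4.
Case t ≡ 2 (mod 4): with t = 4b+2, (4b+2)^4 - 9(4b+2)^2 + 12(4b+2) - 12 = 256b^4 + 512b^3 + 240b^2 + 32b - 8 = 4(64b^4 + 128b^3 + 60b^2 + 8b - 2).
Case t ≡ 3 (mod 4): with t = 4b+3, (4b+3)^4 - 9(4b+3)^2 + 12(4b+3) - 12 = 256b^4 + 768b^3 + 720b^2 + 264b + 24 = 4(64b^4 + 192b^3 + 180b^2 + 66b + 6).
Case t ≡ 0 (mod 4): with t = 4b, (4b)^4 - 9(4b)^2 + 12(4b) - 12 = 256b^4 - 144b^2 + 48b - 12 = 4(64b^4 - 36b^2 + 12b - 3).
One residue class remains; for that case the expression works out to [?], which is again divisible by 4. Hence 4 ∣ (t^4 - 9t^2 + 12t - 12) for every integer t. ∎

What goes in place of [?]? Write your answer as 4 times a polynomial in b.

The residues treated are {2, 3, 0}, so the missing case is t ≡ 1 (mod 4); write t = 4b+1.
Then (4b+1)^4 - 9(4b+1)^2 + 12(4b+1) - 12 = 256b^4 + 256b^3 - 48b^2 - 8b - 8 = 4(64b^4 + 64b^3 - 12b^2 - 2b - 2).

4(64b^4 + 64b^3 - 12b^2 - 2b - 2)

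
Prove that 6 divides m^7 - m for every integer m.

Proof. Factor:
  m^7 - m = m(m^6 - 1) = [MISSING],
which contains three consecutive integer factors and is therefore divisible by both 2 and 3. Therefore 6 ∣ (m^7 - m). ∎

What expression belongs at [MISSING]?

m^6 - 1 = (m^2 - 1)(m^4 + m^2 + 1), and m^2 - 1 = (m-1)(m+1).
So m(m^6 - 1) = (m - 1)m(m + 1)(m^4 + m^2 + 1).

(m - 1)m(m + 1)(m^4 + m^2 + 1)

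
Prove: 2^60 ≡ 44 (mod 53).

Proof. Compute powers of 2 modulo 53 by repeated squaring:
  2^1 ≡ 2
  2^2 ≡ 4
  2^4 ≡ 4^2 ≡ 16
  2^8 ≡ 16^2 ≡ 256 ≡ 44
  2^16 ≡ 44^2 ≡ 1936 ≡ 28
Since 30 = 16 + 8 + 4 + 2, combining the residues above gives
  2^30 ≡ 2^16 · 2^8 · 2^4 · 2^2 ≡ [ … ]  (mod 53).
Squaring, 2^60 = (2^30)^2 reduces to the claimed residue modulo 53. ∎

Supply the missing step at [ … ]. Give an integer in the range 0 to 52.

37

Multiply the listed residues: 28 · 44 · 16 · 4 = 1232 → 19712 → 78848.
Reducing modulo 53: 78848 = 1487·53 + 37, so 2^30 ≡ 37.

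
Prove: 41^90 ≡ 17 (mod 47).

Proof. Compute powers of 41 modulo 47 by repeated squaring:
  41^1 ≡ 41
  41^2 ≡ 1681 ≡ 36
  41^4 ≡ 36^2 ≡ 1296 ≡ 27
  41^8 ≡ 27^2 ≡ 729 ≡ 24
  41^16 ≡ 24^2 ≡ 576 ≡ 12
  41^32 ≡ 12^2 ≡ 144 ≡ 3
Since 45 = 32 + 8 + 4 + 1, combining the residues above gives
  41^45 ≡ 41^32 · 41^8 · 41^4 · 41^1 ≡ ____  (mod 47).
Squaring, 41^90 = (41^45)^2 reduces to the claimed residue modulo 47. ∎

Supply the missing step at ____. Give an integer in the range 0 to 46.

39

41^32 · 41^8 · 41^4 · 41^1 ≡ 3 · 24 · 27 · 41 = 79704.
79704 mod 47 = 39, so 41^45 ≡ 39 (mod 47).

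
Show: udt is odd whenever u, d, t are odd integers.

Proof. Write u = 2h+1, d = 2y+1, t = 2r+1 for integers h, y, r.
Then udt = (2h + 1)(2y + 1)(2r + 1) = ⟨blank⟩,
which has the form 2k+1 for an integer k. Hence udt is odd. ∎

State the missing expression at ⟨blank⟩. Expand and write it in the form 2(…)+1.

2(4hry + 2hr + 2hy + h + 2ry + r + y) + 1

Expanding: (2h + 1)(2y + 1)(2r + 1) = 8hry + 4hr + 4hy + 2h + 4ry + 2r + 2y + 1.
Every term except the constant is even, so this is 2(4hry + 2hr + 2hy + h + 2ry + r + y) + 1,
and 4hry + 2hr + 2hy + h + 2ry + r + y ∈ ℤ gives the required form.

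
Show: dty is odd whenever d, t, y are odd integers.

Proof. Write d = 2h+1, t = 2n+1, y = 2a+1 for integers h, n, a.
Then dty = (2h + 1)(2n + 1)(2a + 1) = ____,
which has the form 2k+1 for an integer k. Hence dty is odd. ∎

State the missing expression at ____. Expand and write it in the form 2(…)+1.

(2h + 1)(2n + 1)(2a + 1) = 8ahn + 4ah + 4an + 2a + 4hn + 2h + 2n + 1
= 2(4ahn + 2ah + 2an + a + 2hn + h + n) + 1.
Since 4ahn + 2ah + 2an + a + 2hn + h + n is an integer, the product is of the form 2k+1 for an integer k.

2(4ahn + 2ah + 2an + a + 2hn + h + n) + 1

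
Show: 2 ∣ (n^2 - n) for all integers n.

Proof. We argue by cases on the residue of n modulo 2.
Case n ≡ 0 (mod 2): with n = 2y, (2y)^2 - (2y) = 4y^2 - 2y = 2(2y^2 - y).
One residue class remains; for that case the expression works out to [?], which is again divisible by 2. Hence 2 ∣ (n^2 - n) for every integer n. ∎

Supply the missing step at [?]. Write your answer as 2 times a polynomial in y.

2(2y^2 + y)

Only n ≡ 1 (mod 2) is unaccounted for. Put n = 2y+1:
(2y+1)^2 - (2y+1) expands to 4y^2 + 2y,
and factoring out 2 leaves 2(2y^2 + y).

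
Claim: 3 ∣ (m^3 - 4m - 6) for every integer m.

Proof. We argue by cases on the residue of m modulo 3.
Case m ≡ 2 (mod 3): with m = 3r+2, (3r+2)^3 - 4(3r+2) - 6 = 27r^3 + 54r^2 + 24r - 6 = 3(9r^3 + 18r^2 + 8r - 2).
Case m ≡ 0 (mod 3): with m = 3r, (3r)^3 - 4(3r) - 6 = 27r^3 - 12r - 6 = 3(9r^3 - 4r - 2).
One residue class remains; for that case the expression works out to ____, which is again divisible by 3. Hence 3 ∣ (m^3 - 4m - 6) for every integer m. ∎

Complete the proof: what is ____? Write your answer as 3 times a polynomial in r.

3(9r^3 + 9r^2 - r - 3)

Only m ≡ 1 (mod 3) is unaccounted for. Put m = 3r+1:
(3r+1)^3 - 4(3r+1) - 6 expands to 27r^3 + 27r^2 - 3r - 9,
and factoring out 3 leaves 3(9r^3 + 9r^2 - r - 3).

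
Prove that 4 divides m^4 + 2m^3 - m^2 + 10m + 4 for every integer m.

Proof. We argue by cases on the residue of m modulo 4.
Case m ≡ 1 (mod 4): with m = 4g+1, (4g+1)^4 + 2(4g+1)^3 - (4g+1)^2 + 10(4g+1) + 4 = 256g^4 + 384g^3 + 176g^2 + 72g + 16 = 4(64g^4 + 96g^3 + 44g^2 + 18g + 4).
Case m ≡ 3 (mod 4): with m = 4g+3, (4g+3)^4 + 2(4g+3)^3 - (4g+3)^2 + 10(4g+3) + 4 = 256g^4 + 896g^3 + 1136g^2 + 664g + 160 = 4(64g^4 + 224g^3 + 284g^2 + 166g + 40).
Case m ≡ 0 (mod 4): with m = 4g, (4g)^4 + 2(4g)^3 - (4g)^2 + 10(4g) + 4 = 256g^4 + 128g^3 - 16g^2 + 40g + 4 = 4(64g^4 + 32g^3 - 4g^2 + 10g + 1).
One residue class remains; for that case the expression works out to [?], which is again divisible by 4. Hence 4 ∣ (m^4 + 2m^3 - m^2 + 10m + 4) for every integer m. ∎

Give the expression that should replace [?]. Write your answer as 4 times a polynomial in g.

4(64g^4 + 160g^3 + 140g^2 + 62g + 13)

The residues treated are {1, 3, 0}, so the missing case is m ≡ 2 (mod 4); write m = 4g+2.
Then (4g+2)^4 + 2(4g+2)^3 - (4g+2)^2 + 10(4g+2) + 4 = 256g^4 + 640g^3 + 560g^2 + 248g + 52 = 4(64g^4 + 160g^3 + 140g^2 + 62g + 13).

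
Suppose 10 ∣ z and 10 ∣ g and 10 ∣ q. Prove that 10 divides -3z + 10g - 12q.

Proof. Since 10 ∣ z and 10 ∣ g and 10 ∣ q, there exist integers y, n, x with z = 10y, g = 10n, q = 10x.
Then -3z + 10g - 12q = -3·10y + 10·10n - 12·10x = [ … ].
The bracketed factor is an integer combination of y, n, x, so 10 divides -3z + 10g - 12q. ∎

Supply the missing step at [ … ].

10(10n - 12x - 3y)

Each term has a factor of 10: -3·10y + 10·10n - 12·10x = 10·(10n - 12x - 3y).
Since 10n - 12x - 3y is an integer, 10 ∣ (-3z + 10g - 12q).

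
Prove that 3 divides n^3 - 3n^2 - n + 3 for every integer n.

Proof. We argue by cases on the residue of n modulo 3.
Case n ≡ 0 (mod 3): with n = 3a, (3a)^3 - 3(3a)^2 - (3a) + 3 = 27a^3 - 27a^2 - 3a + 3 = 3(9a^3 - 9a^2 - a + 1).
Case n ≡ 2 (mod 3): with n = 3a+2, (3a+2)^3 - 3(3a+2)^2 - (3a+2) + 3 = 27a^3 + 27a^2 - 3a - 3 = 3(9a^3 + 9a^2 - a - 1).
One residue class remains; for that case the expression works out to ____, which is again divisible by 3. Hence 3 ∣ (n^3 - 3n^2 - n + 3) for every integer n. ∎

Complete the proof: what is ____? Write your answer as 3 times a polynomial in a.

3(9a^3 - 4a)

Only n ≡ 1 (mod 3) is unaccounted for. Put n = 3a+1:
(3a+1)^3 - 3(3a+1)^2 - (3a+1) + 3 expands to 27a^3 - 12a,
and factoring out 3 leaves 3(9a^3 - 4a).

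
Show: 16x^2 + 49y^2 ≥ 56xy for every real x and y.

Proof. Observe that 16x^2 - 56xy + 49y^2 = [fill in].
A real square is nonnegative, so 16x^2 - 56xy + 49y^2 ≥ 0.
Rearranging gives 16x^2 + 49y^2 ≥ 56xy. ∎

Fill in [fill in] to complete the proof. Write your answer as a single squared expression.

(4x - 7y)^2

The leading and trailing coefficients are 4^2 and 7^2, and 56 = 2·4·7, so the trinomial is (4x - 7y)^2.
Hence 16x^2 - 56xy + 49y^2 ≥ 0.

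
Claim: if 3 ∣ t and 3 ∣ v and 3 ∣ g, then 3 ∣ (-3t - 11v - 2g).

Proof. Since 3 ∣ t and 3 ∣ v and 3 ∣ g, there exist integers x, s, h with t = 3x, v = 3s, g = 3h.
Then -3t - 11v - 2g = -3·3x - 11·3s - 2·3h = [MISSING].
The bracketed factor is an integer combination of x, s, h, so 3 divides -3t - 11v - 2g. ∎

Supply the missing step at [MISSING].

3(-2h - 11s - 3x)

Each term has a factor of 3: -3·3x - 11·3s - 2·3h = 3·(-2h - 11s - 3x).
Since -2h - 11s - 3x is an integer, 3 ∣ (-3t - 11v - 2g).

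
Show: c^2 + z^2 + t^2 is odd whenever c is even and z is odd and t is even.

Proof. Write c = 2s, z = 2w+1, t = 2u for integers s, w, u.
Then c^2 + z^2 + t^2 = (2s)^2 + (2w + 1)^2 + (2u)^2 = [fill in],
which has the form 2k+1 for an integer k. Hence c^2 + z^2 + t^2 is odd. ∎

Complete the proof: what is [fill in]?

2(2s^2 + 2u^2 + 2w^2 + 2w) + 1

Expanding: (2s)^2 + (2w + 1)^2 + (2u)^2 = 4s^2 + 4u^2 + 4w^2 + 4w + 1.
Every term except the constant is even, so this is 2(2s^2 + 2u^2 + 2w^2 + 2w) + 1,
and 2s^2 + 2u^2 + 2w^2 + 2w ∈ ℤ gives the required form.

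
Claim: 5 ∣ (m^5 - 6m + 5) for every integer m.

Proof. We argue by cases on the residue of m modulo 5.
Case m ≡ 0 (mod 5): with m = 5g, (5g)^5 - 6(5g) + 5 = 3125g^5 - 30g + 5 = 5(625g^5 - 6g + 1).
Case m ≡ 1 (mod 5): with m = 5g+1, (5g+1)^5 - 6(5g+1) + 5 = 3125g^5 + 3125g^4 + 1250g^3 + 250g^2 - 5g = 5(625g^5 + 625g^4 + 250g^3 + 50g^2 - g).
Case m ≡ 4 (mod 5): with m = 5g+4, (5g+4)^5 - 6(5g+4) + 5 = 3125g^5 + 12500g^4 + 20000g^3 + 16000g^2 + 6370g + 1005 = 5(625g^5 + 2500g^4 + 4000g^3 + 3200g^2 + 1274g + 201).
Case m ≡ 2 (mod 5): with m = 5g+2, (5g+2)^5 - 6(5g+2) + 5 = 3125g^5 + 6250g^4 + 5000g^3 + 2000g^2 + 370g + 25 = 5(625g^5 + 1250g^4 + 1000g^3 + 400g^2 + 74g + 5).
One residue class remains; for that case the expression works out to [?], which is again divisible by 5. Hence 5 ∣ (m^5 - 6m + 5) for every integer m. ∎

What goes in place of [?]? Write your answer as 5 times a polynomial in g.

Only m ≡ 3 (mod 5) is unaccounted for. Put m = 5g+3:
(5g+3)^5 - 6(5g+3) + 5 expands to 3125g^5 + 9375g^4 + 11250g^3 + 6750g^2 + 1995g + 230,
and factoring out 5 leaves 5(625g^5 + 1875g^4 + 2250g^3 + 1350g^2 + 399g + 46).

5(625g^5 + 1875g^4 + 2250g^3 + 1350g^2 + 399g + 46)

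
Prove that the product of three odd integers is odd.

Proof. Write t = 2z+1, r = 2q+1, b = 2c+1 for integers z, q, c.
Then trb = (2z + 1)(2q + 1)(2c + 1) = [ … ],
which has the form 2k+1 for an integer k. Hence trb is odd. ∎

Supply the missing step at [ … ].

Expanding: (2z + 1)(2q + 1)(2c + 1) = 8cqz + 4cq + 4cz + 2c + 4qz + 2q + 2z + 1.
Every term except the constant is even, so this is 2(4cqz + 2cq + 2cz + c + 2qz + q + z) + 1,
and 4cqz + 2cq + 2cz + c + 2qz + q + z ∈ ℤ gives the required form.

2(4cqz + 2cq + 2cz + c + 2qz + q + z) + 1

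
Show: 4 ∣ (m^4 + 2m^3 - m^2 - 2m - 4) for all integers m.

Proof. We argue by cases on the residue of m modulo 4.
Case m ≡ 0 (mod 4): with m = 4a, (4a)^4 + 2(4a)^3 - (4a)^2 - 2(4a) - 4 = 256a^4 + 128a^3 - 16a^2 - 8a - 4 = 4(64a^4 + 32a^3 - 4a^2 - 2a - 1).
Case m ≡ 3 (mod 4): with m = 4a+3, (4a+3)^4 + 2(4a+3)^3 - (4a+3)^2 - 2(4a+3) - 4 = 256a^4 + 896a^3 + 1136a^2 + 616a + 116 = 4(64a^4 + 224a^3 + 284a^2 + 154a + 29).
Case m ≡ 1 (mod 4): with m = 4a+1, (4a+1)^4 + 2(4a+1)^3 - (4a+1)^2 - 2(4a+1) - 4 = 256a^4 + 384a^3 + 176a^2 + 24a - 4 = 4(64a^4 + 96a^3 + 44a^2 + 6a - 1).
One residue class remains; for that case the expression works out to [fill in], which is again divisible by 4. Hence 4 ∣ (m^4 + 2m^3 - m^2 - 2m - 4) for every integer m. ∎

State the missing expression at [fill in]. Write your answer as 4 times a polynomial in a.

The residues treated are {0, 3, 1}, so the missing case is m ≡ 2 (mod 4); write m = 4a+2.
Then (4a+2)^4 + 2(4a+2)^3 - (4a+2)^2 - 2(4a+2) - 4 = 256a^4 + 640a^3 + 560a^2 + 200a + 20 = 4(64a^4 + 160a^3 + 140a^2 + 50a + 5).

4(64a^4 + 160a^3 + 140a^2 + 50a + 5)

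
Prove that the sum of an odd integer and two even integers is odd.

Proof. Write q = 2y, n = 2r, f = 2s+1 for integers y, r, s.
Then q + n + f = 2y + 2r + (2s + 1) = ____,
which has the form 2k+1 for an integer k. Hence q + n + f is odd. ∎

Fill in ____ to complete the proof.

2(r + s + y) + 1

2y + 2r + (2s + 1) = 2r + 2s + 2y + 1
= 2(r + s + y) + 1.
Since r + s + y is an integer, the sum is of the form 2k+1 for an integer k.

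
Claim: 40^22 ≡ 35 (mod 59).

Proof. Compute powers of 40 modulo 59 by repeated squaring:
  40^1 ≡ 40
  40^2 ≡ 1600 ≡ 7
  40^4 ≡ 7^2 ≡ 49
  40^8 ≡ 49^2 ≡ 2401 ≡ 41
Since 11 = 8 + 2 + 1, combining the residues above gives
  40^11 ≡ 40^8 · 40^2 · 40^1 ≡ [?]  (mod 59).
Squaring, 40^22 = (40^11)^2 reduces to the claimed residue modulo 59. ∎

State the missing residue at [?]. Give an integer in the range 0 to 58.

Multiply the listed residues: 41 · 7 · 40 = 287 → 11480.
Reducing modulo 59: 11480 = 194·59 + 34, so 40^11 ≡ 34.

34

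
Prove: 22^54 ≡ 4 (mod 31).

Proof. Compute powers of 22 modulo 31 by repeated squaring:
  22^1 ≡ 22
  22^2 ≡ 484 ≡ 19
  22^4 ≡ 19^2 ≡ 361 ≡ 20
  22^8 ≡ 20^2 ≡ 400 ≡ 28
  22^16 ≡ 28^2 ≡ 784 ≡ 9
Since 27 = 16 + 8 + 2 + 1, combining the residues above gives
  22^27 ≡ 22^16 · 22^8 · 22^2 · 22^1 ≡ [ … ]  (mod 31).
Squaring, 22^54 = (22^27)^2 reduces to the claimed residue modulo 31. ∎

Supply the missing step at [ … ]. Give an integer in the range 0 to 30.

29

22^16 · 22^8 · 22^2 · 22^1 ≡ 9 · 28 · 19 · 22 = 105336.
105336 mod 31 = 29, so 22^27 ≡ 29 (mod 31).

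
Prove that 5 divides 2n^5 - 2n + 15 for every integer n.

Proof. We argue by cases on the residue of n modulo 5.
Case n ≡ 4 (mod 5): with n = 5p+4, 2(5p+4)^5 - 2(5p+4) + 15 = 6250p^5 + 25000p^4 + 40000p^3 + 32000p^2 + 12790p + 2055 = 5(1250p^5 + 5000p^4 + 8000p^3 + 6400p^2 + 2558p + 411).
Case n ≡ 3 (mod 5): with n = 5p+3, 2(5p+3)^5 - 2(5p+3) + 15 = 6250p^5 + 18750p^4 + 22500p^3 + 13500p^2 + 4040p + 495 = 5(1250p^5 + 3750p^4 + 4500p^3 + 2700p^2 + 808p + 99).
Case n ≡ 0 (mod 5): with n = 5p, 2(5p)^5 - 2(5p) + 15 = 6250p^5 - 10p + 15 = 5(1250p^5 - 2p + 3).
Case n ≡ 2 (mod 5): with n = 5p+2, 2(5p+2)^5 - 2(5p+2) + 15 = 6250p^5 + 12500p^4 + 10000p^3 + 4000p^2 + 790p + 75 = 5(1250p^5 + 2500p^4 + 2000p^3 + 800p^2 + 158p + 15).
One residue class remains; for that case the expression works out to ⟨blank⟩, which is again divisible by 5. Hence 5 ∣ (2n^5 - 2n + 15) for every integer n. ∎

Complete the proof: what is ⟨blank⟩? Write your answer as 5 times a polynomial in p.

5(1250p^5 + 1250p^4 + 500p^3 + 100p^2 + 8p + 3)

Only n ≡ 1 (mod 5) is unaccounted for. Put n = 5p+1:
2(5p+1)^5 - 2(5p+1) + 15 expands to 6250p^5 + 6250p^4 + 2500p^3 + 500p^2 + 40p + 15,
and factoring out 5 leaves 5(1250p^5 + 1250p^4 + 500p^3 + 100p^2 + 8p + 3).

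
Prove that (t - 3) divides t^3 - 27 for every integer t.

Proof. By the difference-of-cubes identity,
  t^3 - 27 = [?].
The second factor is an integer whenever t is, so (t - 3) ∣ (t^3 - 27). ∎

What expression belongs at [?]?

Polynomial division of t^3 - 27 by t - 3 leaves remainder 0 and quotient t^2 + 3t + 9.
Hence t^3 - 27 = (t - 3)(t^2 + 3t + 9).

(t - 3)(t^2 + 3t + 9)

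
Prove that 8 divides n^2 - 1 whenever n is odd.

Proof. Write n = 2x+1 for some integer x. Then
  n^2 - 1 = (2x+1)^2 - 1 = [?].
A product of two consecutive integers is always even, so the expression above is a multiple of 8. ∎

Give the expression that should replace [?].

(2x+1)^2 - 1 = 4x^2 + 4x + 1 - 1 = 4x^2 + 4x = 4x(x+1).
Since x and x+1 are consecutive, x(x+1) is even, and 4·(even) is a multiple of 8.

4x(x + 1)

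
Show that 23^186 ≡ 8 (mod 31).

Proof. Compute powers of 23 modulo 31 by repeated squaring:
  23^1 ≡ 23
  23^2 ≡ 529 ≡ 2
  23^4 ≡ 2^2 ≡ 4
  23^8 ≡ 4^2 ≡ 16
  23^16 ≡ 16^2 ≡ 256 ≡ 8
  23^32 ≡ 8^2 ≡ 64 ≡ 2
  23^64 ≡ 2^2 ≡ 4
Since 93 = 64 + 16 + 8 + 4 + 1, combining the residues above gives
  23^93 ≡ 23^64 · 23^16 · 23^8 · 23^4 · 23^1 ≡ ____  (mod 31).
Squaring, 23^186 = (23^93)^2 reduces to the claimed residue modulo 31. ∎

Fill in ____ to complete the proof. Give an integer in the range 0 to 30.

15

23^64 · 23^16 · 23^8 · 23^4 · 23^1 ≡ 4 · 8 · 16 · 4 · 23 = 47104.
47104 mod 31 = 15, so 23^93 ≡ 15 (mod 31).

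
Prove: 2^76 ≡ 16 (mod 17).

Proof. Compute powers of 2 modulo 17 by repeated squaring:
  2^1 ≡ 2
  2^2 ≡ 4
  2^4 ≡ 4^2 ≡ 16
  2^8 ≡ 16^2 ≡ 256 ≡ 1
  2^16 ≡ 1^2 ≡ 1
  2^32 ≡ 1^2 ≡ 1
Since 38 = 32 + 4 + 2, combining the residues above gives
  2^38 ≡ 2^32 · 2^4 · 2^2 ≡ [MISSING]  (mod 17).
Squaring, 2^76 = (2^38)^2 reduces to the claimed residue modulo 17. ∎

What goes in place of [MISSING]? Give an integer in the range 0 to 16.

13

2^32 · 2^4 · 2^2 ≡ 1 · 16 · 4 = 64.
64 mod 17 = 13, so 2^38 ≡ 13 (mod 17).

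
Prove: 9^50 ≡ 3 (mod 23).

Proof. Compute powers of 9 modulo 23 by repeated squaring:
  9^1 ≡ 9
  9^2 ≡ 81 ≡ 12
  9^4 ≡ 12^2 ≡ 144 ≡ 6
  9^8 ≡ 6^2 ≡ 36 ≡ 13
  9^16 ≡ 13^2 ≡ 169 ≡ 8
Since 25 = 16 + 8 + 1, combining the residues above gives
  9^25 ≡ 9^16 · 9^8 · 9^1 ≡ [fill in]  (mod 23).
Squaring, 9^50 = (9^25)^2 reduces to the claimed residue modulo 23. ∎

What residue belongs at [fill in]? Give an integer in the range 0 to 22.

9^16 · 9^8 · 9^1 ≡ 8 · 13 · 9 = 936.
936 mod 23 = 16, so 9^25 ≡ 16 (mod 23).

16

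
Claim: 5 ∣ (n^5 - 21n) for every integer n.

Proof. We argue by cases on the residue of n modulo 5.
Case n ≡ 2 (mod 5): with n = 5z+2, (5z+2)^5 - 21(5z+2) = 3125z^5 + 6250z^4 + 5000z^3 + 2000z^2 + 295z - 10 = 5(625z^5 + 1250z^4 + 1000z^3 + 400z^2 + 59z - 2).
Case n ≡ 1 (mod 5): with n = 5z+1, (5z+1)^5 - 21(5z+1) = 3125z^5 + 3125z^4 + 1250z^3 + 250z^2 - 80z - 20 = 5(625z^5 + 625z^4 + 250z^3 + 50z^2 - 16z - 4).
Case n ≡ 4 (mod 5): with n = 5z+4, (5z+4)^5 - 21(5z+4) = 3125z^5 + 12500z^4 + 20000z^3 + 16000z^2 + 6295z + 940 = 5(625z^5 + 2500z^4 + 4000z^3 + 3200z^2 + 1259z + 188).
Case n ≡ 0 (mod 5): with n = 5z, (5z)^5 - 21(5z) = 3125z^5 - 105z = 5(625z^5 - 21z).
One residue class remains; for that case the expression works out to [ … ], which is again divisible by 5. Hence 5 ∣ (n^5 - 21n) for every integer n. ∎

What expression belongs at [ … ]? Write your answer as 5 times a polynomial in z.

5(625z^5 + 1875z^4 + 2250z^3 + 1350z^2 + 384z + 36)

The residues treated are {2, 1, 4, 0}, so the missing case is n ≡ 3 (mod 5); write n = 5z+3.
Then (5z+3)^5 - 21(5z+3) = 3125z^5 + 9375z^4 + 11250z^3 + 6750z^2 + 1920z + 180 = 5(625z^5 + 1875z^4 + 2250z^3 + 1350z^2 + 384z + 36).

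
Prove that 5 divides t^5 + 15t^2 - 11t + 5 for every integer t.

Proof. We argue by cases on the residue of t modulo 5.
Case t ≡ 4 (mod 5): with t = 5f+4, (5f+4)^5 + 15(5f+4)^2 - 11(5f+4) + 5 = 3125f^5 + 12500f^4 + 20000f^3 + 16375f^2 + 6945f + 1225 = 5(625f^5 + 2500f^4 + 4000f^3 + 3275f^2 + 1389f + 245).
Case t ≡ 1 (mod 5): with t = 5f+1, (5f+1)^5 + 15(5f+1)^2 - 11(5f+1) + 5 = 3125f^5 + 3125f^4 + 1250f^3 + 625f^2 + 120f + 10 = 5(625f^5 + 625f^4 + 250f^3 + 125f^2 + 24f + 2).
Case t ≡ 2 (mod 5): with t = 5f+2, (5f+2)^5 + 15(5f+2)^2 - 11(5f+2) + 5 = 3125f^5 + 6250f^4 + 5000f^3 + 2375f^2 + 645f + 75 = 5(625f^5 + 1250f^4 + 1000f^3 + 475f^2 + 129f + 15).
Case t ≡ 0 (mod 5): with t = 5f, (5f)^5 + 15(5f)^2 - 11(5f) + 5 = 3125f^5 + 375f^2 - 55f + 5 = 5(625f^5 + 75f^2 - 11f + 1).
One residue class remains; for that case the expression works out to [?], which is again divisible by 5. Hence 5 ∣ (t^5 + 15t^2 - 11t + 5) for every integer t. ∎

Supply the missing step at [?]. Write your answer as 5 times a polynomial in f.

Only t ≡ 3 (mod 5) is unaccounted for. Put t = 5f+3:
(5f+3)^5 + 15(5f+3)^2 - 11(5f+3) + 5 expands to 3125f^5 + 9375f^4 + 11250f^3 + 7125f^2 + 2420f + 350,
and factoring out 5 leaves 5(625f^5 + 1875f^4 + 2250f^3 + 1425f^2 + 484f + 70).

5(625f^5 + 1875f^4 + 2250f^3 + 1425f^2 + 484f + 70)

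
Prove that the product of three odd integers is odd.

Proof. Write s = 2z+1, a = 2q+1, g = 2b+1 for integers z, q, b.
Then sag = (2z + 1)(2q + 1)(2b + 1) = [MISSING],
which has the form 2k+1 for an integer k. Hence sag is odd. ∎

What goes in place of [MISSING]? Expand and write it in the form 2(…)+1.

2(4bqz + 2bq + 2bz + b + 2qz + q + z) + 1

(2z + 1)(2q + 1)(2b + 1) = 8bqz + 4bq + 4bz + 2b + 4qz + 2q + 2z + 1
= 2(4bqz + 2bq + 2bz + b + 2qz + q + z) + 1.
Since 4bqz + 2bq + 2bz + b + 2qz + q + z is an integer, the product is of the form 2k+1 for an integer k.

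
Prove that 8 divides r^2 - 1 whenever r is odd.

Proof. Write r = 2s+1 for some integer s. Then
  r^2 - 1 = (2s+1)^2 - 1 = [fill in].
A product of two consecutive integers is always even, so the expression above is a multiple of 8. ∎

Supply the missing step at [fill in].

4s(s + 1)

(2s+1)^2 - 1 = 4s^2 + 4s + 1 - 1 = 4s^2 + 4s = 4s(s+1).
Since s and s+1 are consecutive, s(s+1) is even, and 4·(even) is a multiple of 8.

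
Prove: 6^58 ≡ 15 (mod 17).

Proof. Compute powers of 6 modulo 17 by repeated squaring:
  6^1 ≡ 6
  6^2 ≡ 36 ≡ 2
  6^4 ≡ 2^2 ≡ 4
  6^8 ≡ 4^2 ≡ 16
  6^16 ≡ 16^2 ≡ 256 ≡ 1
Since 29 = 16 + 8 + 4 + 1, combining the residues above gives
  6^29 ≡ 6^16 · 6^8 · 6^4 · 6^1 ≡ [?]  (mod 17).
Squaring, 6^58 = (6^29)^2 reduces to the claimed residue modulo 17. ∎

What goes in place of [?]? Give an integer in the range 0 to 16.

Multiply the listed residues: 1 · 16 · 4 · 6 = 16 → 64 → 384.
Reducing modulo 17: 384 = 22·17 + 10, so 6^29 ≡ 10.

10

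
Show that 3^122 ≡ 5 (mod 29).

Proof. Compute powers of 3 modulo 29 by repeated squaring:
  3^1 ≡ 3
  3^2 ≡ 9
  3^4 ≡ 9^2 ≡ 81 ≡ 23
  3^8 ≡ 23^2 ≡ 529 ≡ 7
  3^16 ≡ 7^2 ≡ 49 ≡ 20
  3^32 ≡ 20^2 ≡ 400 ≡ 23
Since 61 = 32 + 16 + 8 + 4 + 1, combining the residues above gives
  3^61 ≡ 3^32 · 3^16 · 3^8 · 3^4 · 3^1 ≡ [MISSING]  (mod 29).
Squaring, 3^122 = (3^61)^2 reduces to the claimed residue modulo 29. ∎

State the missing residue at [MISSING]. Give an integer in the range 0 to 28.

11

Multiply the listed residues: 23 · 20 · 7 · 23 · 3 = 460 → 3220 → 74060 → 222180.
Reducing modulo 29: 222180 = 7661·29 + 11, so 3^61 ≡ 11.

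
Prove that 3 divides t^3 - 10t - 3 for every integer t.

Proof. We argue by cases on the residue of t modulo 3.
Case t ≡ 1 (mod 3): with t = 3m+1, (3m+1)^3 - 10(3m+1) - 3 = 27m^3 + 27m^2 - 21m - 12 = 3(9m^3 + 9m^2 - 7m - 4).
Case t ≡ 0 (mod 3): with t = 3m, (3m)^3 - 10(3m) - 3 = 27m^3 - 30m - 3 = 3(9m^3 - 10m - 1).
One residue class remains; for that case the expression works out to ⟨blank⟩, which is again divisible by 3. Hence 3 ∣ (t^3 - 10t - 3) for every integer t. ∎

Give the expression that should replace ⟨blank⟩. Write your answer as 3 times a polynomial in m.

Only t ≡ 2 (mod 3) is unaccounted for. Put t = 3m+2:
(3m+2)^3 - 10(3m+2) - 3 expands to 27m^3 + 54m^2 + 6m - 15,
and factoring out 3 leaves 3(9m^3 + 18m^2 + 2m - 5).

3(9m^3 + 18m^2 + 2m - 5)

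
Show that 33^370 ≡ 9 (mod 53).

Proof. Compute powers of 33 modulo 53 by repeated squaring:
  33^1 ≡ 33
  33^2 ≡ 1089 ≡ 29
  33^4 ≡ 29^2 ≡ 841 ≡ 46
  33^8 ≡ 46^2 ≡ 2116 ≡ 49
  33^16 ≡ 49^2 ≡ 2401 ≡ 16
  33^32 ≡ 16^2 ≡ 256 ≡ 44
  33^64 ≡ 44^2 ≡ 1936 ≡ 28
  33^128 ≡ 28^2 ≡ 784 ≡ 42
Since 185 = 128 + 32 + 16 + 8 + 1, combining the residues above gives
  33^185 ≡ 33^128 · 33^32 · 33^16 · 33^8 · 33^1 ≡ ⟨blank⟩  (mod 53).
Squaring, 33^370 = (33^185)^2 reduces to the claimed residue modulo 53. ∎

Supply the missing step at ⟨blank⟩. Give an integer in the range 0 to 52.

50

33^128 · 33^32 · 33^16 · 33^8 · 33^1 ≡ 42 · 44 · 16 · 49 · 33 = 47811456.
47811456 mod 53 = 50, so 33^185 ≡ 50 (mod 53).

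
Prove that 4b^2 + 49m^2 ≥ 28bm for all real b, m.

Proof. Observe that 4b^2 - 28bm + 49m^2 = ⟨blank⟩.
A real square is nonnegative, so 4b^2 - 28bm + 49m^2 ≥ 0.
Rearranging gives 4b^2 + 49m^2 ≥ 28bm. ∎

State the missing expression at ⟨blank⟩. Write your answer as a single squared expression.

4b^2 - 28bm + 49m^2 is a perfect-square trinomial: the outer terms are (2b)^2 and (7m)^2, and the cross term is -2·2b·7m.
So 4b^2 - 28bm + 49m^2 = (2b - 7m)^2 ≥ 0.

(2b - 7m)^2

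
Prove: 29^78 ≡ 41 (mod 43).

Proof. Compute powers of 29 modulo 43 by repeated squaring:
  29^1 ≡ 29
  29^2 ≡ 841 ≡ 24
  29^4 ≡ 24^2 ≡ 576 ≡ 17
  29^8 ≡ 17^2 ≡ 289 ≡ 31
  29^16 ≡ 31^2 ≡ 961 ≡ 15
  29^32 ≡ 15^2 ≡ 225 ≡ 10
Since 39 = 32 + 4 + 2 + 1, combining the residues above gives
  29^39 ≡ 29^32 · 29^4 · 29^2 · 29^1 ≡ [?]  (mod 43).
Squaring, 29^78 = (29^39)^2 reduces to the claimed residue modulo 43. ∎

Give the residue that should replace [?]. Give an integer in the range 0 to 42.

Multiply the listed residues: 10 · 17 · 24 · 29 = 170 → 4080 → 118320.
Reducing modulo 43: 118320 = 2751·43 + 27, so 29^39 ≡ 27.

27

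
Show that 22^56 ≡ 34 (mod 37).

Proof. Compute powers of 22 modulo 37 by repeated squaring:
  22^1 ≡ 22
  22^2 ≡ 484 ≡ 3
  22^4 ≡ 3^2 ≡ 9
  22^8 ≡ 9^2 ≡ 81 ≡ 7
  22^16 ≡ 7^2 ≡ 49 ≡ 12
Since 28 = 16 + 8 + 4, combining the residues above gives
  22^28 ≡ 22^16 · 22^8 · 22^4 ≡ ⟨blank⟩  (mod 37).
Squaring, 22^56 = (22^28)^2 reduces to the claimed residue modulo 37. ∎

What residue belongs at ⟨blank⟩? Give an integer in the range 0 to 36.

16

22^16 · 22^8 · 22^4 ≡ 12 · 7 · 9 = 756.
756 mod 37 = 16, so 22^28 ≡ 16 (mod 37).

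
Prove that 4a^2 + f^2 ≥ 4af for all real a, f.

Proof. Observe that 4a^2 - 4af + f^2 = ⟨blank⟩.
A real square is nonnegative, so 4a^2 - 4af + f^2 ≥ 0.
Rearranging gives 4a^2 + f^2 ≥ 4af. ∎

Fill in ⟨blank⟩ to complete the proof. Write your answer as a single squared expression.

4a^2 - 4af + f^2 is a perfect-square trinomial: the outer terms are (2a)^2 and (f)^2, and the cross term is -2·2a·f.
So 4a^2 - 4af + f^2 = (2a - f)^2 ≥ 0.

(2a - f)^2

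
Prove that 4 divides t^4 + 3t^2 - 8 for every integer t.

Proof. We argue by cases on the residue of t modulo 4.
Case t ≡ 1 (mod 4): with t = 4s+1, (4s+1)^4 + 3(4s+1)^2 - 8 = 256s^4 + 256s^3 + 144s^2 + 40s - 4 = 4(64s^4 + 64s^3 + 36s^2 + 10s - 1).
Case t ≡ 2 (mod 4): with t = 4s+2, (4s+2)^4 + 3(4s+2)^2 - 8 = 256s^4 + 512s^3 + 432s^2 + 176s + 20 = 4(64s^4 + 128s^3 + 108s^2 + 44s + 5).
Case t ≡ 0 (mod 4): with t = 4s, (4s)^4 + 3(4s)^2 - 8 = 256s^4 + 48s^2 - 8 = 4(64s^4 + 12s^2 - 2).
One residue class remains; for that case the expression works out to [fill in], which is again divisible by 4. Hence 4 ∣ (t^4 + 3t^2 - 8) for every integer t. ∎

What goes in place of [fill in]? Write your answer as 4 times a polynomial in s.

Only t ≡ 3 (mod 4) is unaccounted for. Put t = 4s+3:
(4s+3)^4 + 3(4s+3)^2 - 8 expands to 256s^4 + 768s^3 + 912s^2 + 504s + 100,
and factoring out 4 leaves 4(64s^4 + 192s^3 + 228s^2 + 126s + 25).

4(64s^4 + 192s^3 + 228s^2 + 126s + 25)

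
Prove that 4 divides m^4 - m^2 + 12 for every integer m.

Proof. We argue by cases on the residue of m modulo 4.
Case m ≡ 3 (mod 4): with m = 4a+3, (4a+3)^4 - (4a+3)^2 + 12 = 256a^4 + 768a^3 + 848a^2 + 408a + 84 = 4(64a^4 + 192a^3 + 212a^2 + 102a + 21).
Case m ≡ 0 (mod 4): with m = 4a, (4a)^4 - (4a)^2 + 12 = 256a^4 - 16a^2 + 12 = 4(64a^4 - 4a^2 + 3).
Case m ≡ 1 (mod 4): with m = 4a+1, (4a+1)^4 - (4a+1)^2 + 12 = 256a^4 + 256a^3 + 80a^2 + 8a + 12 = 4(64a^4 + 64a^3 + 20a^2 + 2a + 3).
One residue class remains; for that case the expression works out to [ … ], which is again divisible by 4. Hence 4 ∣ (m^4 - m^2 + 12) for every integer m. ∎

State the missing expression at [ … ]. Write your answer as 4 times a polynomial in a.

4(64a^4 + 128a^3 + 92a^2 + 28a + 6)

The residues treated are {3, 0, 1}, so the missing case is m ≡ 2 (mod 4); write m = 4a+2.
Then (4a+2)^4 - (4a+2)^2 + 12 = 256a^4 + 512a^3 + 368a^2 + 112a + 24 = 4(64a^4 + 128a^3 + 92a^2 + 28a + 6).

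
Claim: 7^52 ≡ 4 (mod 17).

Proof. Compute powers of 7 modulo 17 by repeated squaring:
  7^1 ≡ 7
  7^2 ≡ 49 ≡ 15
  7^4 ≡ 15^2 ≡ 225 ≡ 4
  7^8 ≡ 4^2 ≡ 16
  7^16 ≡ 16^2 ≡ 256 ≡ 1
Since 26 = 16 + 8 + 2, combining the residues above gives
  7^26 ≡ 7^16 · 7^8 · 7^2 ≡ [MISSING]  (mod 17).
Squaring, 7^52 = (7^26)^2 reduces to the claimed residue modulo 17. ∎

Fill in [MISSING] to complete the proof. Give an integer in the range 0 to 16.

2

Multiply the listed residues: 1 · 16 · 15 = 16 → 240.
Reducing modulo 17: 240 = 14·17 + 2, so 7^26 ≡ 2.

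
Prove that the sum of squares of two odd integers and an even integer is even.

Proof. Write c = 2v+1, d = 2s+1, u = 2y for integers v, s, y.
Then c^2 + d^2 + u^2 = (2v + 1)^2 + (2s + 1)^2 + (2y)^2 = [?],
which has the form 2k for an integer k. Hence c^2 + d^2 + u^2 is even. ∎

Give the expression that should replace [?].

2(2s^2 + 2s + 2v^2 + 2v + 2y^2 + 1)

(2v + 1)^2 + (2s + 1)^2 + (2y)^2 = 4s^2 + 4s + 4v^2 + 4v + 4y^2 + 2
= 2(2s^2 + 2s + 2v^2 + 2v + 2y^2 + 1).
Since 2s^2 + 2s + 2v^2 + 2v + 2y^2 + 1 is an integer, the sum of squares is of the form 2k for an integer k.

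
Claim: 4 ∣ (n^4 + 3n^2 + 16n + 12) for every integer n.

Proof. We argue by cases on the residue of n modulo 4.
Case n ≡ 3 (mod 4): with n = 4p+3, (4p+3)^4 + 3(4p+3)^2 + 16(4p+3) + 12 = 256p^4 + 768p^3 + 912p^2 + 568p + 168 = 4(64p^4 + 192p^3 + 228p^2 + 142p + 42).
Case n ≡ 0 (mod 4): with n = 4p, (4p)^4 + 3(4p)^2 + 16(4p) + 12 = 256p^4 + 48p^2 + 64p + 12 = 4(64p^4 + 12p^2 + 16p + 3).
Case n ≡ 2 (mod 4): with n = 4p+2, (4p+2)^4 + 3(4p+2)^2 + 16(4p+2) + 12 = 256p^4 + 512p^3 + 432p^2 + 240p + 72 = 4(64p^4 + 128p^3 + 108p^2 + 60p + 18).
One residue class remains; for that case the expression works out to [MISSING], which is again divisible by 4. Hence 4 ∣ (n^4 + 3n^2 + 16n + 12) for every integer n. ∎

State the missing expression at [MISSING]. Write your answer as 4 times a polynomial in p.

4(64p^4 + 64p^3 + 36p^2 + 26p + 8)

Only n ≡ 1 (mod 4) is unaccounted for. Put n = 4p+1:
(4p+1)^4 + 3(4p+1)^2 + 16(4p+1) + 12 expands to 256p^4 + 256p^3 + 144p^2 + 104p + 32,
and factoring out 4 leaves 4(64p^4 + 64p^3 + 36p^2 + 26p + 8).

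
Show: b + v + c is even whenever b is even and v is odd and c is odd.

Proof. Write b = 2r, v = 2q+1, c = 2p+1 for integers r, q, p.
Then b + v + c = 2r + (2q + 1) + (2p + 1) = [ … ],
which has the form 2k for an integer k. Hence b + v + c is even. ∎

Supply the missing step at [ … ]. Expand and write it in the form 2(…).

2(p + q + r + 1)

Expanding: 2r + (2q + 1) + (2p + 1) = 2p + 2q + 2r + 2.
Every term is even; pulling out the factor of 2 gives 2(p + q + r + 1).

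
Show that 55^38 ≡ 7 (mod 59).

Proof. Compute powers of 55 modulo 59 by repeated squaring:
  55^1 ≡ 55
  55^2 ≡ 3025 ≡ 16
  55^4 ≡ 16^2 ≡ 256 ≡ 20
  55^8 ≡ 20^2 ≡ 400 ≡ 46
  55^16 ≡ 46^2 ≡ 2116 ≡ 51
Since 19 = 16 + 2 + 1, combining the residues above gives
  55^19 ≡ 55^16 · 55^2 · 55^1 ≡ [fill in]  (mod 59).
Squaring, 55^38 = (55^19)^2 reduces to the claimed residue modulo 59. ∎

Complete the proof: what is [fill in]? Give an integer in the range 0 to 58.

55^16 · 55^2 · 55^1 ≡ 51 · 16 · 55 = 44880.
44880 mod 59 = 40, so 55^19 ≡ 40 (mod 59).

40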